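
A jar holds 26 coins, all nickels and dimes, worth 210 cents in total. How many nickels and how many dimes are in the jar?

nickels: 10, dimes: 16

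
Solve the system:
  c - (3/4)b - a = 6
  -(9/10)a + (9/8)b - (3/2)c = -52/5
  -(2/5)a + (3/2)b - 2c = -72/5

Row-reduce:
R1 ← R1 / (-1).
R2 ← R2 + 9/10·R1.
R3 ← R3 + 2/5·R1.
R2 ← R2 / (9/5).
R1 ← R1 − 3/4·R2.
R3 ← R3 − 9/5·R2.
Row 3 reduces to 0 = -1, a contradiction. The system is inconsistent.

no solution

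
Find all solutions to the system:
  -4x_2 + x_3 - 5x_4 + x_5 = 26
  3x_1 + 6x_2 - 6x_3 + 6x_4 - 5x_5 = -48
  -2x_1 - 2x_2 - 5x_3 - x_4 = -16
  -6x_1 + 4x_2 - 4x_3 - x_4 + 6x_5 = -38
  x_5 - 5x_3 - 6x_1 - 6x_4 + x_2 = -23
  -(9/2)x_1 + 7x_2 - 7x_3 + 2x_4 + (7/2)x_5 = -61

no solution

Row-reduce:
Swap R1 and R2.
R1 ← R1 / (3).
R3 ← R3 + 2·R1.
R4 ← R4 + 6·R1.
R5 ← R5 + 6·R1.
R6 ← R6 + 9/2·R1.
R2 ← R2 / (-4).
R1 ← R1 − 2·R2.
R3 ← R3 − 2·R2.
R4 ← R4 − 16·R2.
R5 ← R5 − 13·R2.
R6 ← R6 − 16·R2.
R3 ← R3 / (-17/2).
R1 ← R1 + 3/2·R3.
R2 ← R2 + 1/4·R3.
R4 ← R4 + 12·R3.
R5 ← R5 + 55/4·R3.
R6 ← R6 + 12·R3.
R4 ← R4 / (-165/17).
R1 ← R1 + 10/17·R4.
R2 ← R2 − 21/17·R4.
R3 ← R3 + 1/17·R4.
R5 ← R5 + 188/17·R4.
R6 ← R6 + 165/17·R4.
R5 ← R5 / (-1889/330).
R1 ← R1 + 10/11·R5.
R2 ← R2 − 113/330·R5.
R3 ← R3 − 17/55·R5.
R4 ← R4 + 68/165·R5.
Row 6 reduces to 0 = 1, a contradiction. The system is inconsistent.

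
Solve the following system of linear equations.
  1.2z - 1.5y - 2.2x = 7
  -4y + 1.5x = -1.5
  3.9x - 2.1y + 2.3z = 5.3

Row-reduce the augmented matrix:
R1 ← R1 / (-11/5).
R2 ← R2 − 3/2·R1.
R3 ← R3 − 39/10·R1.
R2 ← R2 / (-221/44).
R1 ← R1 − 15/22·R2.
R3 ← R3 + 1047/220·R2.
R3 ← R3 / (8071/2210).
R1 ← R1 + 96/221·R3.
R2 ← R2 + 36/221·R3.
Reading off the reduced rows gives x = -1, y = 0, z = 4.

x = -1, y = 0, z = 4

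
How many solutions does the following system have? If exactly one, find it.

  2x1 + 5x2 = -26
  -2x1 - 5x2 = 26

infinitely many solutions

Row-reduce:
R1 ← R1 / (2).
R2 ← R2 + 2·R1.
Rank is 1 with 2 unknowns, leaving x2 free.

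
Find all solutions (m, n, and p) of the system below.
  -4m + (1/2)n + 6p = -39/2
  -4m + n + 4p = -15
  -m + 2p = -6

infinitely many solutions

Row-reduce:
R1 ← R1 / (-4).
R2 ← R2 + 4·R1.
R3 ← R3 + 1·R1.
R2 ← R2 / (1/2).
R1 ← R1 + 1/8·R2.
R3 ← R3 + 1/8·R2.
Rank is 2 with 3 unknowns, leaving p free.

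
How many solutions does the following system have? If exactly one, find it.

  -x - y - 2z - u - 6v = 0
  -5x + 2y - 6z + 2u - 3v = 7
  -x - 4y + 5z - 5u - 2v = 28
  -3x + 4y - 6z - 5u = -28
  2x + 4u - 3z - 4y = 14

x = -6, y = -6, z = 2, u = 2, v = 1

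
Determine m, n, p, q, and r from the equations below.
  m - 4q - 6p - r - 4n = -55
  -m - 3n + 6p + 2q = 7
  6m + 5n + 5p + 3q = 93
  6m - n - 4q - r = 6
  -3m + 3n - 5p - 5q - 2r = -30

Row-reduce the augmented matrix:
R2 ← R2 + 1·R1.
R3 ← R3 − 6·R1.
R4 ← R4 − 6·R1.
R5 ← R5 + 3·R1.
R2 ← R2 / (-7).
R1 ← R1 + 4·R2.
R3 ← R3 − 29·R2.
R4 ← R4 − 23·R2.
R5 ← R5 + 9·R2.
R3 ← R3 / (41).
R1 ← R1 + 6·R3.
R4 ← R4 − 36·R3.
R5 ← R5 + 23·R3.
R4 ← R4 / (-862/287).
R1 ← R1 + 34/287·R4.
R2 ← R2 − 2/7·R4.
R3 ← R3 − 131/287·R4.
R5 ← R5 + 1128/287·R4.
R5 ← R5 / (-1199/431).
R1 ← R1 + 69/431·R5.
R2 ← R2 − 65/431·R5.
R3 ← R3 − 25/431·R5.
R4 ← R4 + 12/431·R5.
Reading off the reduced rows gives m = 5, n = 6, p = 3, q = 6, r = -6.

m = 5, n = 6, p = 3, q = 6, r = -6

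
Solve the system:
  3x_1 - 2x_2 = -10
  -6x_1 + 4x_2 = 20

Row-reduce:
R1 ← R1 / (3).
R2 ← R2 + 6·R1.
Rank is 1 with 2 unknowns, leaving x_2 free.

infinitely many solutions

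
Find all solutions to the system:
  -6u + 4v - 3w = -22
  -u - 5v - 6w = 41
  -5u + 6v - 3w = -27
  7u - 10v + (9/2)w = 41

Row-reduce:
R1 ← R1 / (-6).
R2 ← R2 + 1·R1.
R3 ← R3 + 5·R1.
R4 ← R4 − 7·R1.
R2 ← R2 / (-17/3).
R1 ← R1 + 2/3·R2.
R3 ← R3 − 8/3·R2.
R4 ← R4 + 16/3·R2.
R3 ← R3 / (-105/34).
R1 ← R1 − 39/34·R3.
R2 ← R2 − 33/34·R3.
R4 ← R4 − 105/17·R3.
Row 4 reduces to 0 = -2, a contradiction. The system is inconsistent.

no solution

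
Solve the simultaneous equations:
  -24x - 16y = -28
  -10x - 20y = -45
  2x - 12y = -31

Row-reduce the augmented matrix:
R1 ← R1 / (-24).
R2 ← R2 + 10·R1.
R3 ← R3 − 2·R1.
R2 ← R2 / (-40/3).
R1 ← R1 − 2/3·R2.
R3 ← R3 + 40/3·R2.
R3 reduces to 0 = 0, so the extra equation is consistent.
Reading off the reduced rows gives x = -1/2, y = 5/2.

x = -1/2, y = 5/2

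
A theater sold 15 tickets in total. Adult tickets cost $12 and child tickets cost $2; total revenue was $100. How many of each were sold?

Let a = adult tickets, c = child tickets.
  a + c = 15
  12a + 2c = 100
Row-reduce the augmented matrix:
R2 ← R2 − 12·R1.
R2 ← R2 / (-10).
R1 ← R1 − 1·R2.
Reading off the reduced rows gives a = 7, c = 8.

adult tickets: 7, child tickets: 8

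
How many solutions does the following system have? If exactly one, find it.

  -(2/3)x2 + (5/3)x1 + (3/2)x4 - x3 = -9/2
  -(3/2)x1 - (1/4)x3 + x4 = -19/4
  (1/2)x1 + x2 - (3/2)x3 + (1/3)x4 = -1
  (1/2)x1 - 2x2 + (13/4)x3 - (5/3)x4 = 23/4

Row-reduce:
R1 ← R1 / (5/3).
R2 ← R2 + 3/2·R1.
R3 ← R3 − 1/2·R1.
R4 ← R4 − 1/2·R1.
R2 ← R2 / (-3/5).
R1 ← R1 + 2/5·R2.
R3 ← R3 − 6/5·R2.
R4 ← R4 + 9/5·R2.
R3 ← R3 / (-7/2).
R1 ← R1 − 1/6·R3.
R2 ← R2 − 23/12·R3.
R4 ← R4 − 7·R3.
Row 4 reduces to 0 = -1, a contradiction. The system is inconsistent.

no solution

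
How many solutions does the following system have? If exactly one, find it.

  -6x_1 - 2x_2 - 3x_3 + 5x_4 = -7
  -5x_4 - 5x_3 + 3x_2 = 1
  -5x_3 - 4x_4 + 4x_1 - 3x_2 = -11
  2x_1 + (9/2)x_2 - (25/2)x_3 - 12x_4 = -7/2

infinitely many solutions

Row-reduce:
R1 ← R1 / (-6).
R3 ← R3 − 4·R1.
R4 ← R4 − 2·R1.
R2 ← R2 / (3).
R1 ← R1 − 1/3·R2.
R3 ← R3 + 13/3·R2.
R4 ← R4 − 23/6·R2.
R3 ← R3 / (-128/9).
R1 ← R1 − 19/18·R3.
R2 ← R2 + 5/3·R3.
R4 ← R4 + 64/9·R3.
Rank is 3 with 4 unknowns, leaving x_4 free.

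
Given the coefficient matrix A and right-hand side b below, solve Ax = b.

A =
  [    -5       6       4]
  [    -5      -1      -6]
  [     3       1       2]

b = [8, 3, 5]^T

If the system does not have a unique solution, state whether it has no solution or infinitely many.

Row-reduce the augmented matrix:
R1 ← R1 / (-5).
R2 ← R2 + 5·R1.
R3 ← R3 − 3·R1.
R2 ← R2 / (-7).
R1 ← R1 + 6/5·R2.
R3 ← R3 − 23/5·R2.
R3 ← R3 / (-76/35).
R1 ← R1 − 32/35·R3.
R2 ← R2 − 10/7·R3.
Reading off the reduced rows gives x_1 = 2, x_2 = 5, x_3 = -3.

x_1 = 2, x_2 = 5, x_3 = -3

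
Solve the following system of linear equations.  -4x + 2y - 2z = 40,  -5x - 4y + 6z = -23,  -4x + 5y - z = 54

Row-reduce the augmented matrix:
R1 ← R1 / (-4).
R2 ← R2 + 5·R1.
R3 ← R3 + 4·R1.
R2 ← R2 / (-13/2).
R1 ← R1 + 1/2·R2.
R3 ← R3 − 3·R2.
R3 ← R3 / (64/13).
R1 ← R1 + 2/13·R3.
R2 ← R2 + 17/13·R3.
Reading off the reduced rows gives x = -5, y = 6, z = -4.

x = -5, y = 6, z = -4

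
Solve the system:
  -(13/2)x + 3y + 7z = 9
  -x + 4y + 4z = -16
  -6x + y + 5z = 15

no solution

Row-reduce:
R1 ← R1 / (-13/2).
R2 ← R2 + 1·R1.
R3 ← R3 + 6·R1.
R2 ← R2 / (46/13).
R1 ← R1 + 6/13·R2.
R3 ← R3 + 23/13·R2.
Row 3 reduces to 0 = -2, a contradiction. The system is inconsistent.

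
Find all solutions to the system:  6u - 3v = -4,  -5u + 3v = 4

Row-reduce the augmented matrix:
R1 ← R1 / (6).
R2 ← R2 + 5·R1.
R2 ← R2 / (1/2).
R1 ← R1 + 1/2·R2.
Reading off the reduced rows gives u = 0, v = 4/3.

u = 0, v = 4/3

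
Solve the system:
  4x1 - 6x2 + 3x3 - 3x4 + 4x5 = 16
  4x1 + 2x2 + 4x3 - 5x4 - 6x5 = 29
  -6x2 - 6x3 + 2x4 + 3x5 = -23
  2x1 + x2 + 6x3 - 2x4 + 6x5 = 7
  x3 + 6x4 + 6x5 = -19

x1 = -2, x2 = -3, x3 = 5, x4 = -1, x5 = -3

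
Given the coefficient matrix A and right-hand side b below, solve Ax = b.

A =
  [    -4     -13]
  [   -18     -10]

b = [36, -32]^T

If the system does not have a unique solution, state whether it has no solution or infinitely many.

x_1 = 4, x_2 = -4

Row-reduce the augmented matrix:
R1 ← R1 / (-4).
R2 ← R2 + 18·R1.
R2 ← R2 / (97/2).
R1 ← R1 − 13/4·R2.
Reading off the reduced rows gives x_1 = 4, x_2 = -4.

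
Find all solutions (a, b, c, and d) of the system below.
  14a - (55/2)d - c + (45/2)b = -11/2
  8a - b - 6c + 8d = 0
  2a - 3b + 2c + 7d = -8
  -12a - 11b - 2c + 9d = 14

Row-reduce:
R1 ← R1 / (14).
R2 ← R2 − 8·R1.
R3 ← R3 − 2·R1.
R4 ← R4 + 12·R1.
R2 ← R2 / (-97/7).
R1 ← R1 − 45/28·R2.
R3 ← R3 + 87/14·R2.
R4 ← R4 − 58/7·R2.
R3 ← R3 / (444/97).
R1 ← R1 + 68/97·R3.
R2 ← R2 − 38/97·R3.
R4 ← R4 + 592/97·R3.
Row 4 reduces to 0 = -1/3, a contradiction. The system is inconsistent.

no solution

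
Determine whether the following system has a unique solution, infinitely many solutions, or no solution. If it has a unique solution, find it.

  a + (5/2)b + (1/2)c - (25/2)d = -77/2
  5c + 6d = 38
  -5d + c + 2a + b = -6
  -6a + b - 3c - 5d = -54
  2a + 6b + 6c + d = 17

no solution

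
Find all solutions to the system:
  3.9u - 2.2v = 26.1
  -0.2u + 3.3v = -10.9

Row-reduce the augmented matrix:
R1 ← R1 / (39/10).
R2 ← R2 + 1/5·R1.
R2 ← R2 / (1243/390).
R1 ← R1 + 22/39·R2.
Reading off the reduced rows gives u = 5, v = -3.

u = 5, v = -3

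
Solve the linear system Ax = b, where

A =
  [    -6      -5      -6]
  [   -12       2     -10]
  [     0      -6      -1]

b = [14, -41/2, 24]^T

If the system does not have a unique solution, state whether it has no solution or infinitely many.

no solution

Row-reduce:
R1 ← R1 / (-6).
R2 ← R2 + 12·R1.
R2 ← R2 / (12).
R1 ← R1 − 5/6·R2.
R3 ← R3 + 6·R2.
Row 3 reduces to 0 = -1/4, a contradiction. The system is inconsistent.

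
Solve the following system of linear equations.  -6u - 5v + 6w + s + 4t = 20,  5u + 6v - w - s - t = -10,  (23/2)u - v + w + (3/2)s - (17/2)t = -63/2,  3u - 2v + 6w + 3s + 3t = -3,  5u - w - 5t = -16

Row-reduce:
R1 ← R1 / (-6).
R2 ← R2 − 5·R1.
R3 ← R3 − 23/2·R1.
R4 ← R4 − 3·R1.
R5 ← R5 − 5·R1.
R2 ← R2 / (11/6).
R1 ← R1 − 5/6·R2.
R3 ← R3 + 127/12·R2.
R4 ← R4 + 9/2·R2.
R5 ← R5 + 25/6·R2.
R3 ← R3 / (783/22).
R1 ← R1 + 31/11·R3.
R2 ← R2 − 24/11·R3.
R4 ← R4 − 207/11·R3.
R5 ← R5 − 144/11·R3.
R4 ← R4 / (52/29).
R1 ← R1 − 3/29·R4.
R2 ← R2 + 7/29·R4.
R3 ← R3 − 2/29·R4.
R5 ← R5 + 13/29·R4.
Row 5 reduces to 0 = -1, a contradiction. The system is inconsistent.

no solution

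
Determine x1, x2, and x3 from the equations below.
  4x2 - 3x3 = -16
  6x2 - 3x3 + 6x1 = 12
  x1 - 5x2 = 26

Row-reduce the augmented matrix:
Swap R1 and R2.
R1 ← R1 / (6).
R3 ← R3 − 1·R1.
R2 ← R2 / (4).
R1 ← R1 − 1·R2.
R3 ← R3 + 6·R2.
R3 ← R3 / (-4).
R1 ← R1 − 1/4·R3.
R2 ← R2 + 3/4·R3.
Reading off the reduced rows gives x1 = 6, x2 = -4, x3 = 0.

x1 = 6, x2 = -4, x3 = 0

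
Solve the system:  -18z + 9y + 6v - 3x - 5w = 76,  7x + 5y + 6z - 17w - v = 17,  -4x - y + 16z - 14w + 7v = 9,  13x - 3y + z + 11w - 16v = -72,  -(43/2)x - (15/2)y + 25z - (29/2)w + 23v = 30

infinitely many solutions

Row-reduce:
R1 ← R1 / (-3).
R2 ← R2 − 7·R1.
R3 ← R3 + 4·R1.
R4 ← R4 − 13·R1.
R5 ← R5 + 43/2·R1.
R2 ← R2 / (26).
R1 ← R1 + 3·R2.
R3 ← R3 + 13·R2.
R4 ← R4 − 36·R2.
R5 ← R5 + 72·R2.
R3 ← R3 / (22).
R1 ← R1 − 24/13·R3.
R2 ← R2 + 18/13·R3.
R4 ← R4 + 353/13·R3.
R5 ← R5 − 706/13·R3.
R4 ← R4 / (653/286).
R1 ← R1 − 76/429·R4.
R2 ← R2 + 1058/429·R4.
R3 ← R3 + 65/66·R4.
R5 ← R5 + 653/143·R4.
Rank is 4 with 5 unknowns, leaving v free.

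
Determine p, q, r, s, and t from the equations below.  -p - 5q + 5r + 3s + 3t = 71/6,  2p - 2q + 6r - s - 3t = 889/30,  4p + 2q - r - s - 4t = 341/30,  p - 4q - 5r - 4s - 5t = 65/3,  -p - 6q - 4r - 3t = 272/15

Row-reduce the augmented matrix:
R1 ← R1 / (-1).
R2 ← R2 − 2·R1.
R3 ← R3 − 4·R1.
R4 ← R4 − 1·R1.
R5 ← R5 + 1·R1.
R2 ← R2 / (-12).
R1 ← R1 − 5·R2.
R3 ← R3 + 18·R2.
R4 ← R4 + 9·R2.
R5 ← R5 + 1·R2.
R3 ← R3 / (-5).
R1 ← R1 − 5/3·R3.
R2 ← R2 + 4/3·R3.
R4 ← R4 + 12·R3.
R5 ← R5 + 31/3·R3.
R4 ← R4 / (-263/20).
R1 ← R1 − 1/4·R4.
R2 ← R2 + 27/20·R4.
R3 ← R3 + 7/10·R4.
R5 ← R5 + 213/20·R4.
R5 ← R5 / (-2555/789).
R1 ← R1 + 650/789·R5.
R2 ← R2 − 91/789·R5.
R3 ← R3 + 7/263·R5.
R4 ← R4 − 253/263·R5.
Reading off the reduced rows gives p = 5/3, q = -3, r = 9/5, s = -1/2, t = -3.

p = 5/3, q = -3, r = 9/5, s = -1/2, t = -3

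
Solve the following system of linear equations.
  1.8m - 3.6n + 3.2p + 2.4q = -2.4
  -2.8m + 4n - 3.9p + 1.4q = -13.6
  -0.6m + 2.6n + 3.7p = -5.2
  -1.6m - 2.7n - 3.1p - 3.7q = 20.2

Row-reduce the augmented matrix:
R1 ← R1 / (9/5).
R2 ← R2 + 14/5·R1.
R3 ← R3 + 3/5·R1.
R4 ← R4 + 8/5·R1.
R2 ← R2 / (-8/5).
R1 ← R1 + 2·R2.
R3 ← R3 − 7/5·R2.
R4 ← R4 + 59/10·R2.
R3 ← R3 / (4111/720).
R1 ← R1 − 31/72·R3.
R2 ← R2 + 97/144·R3.
R4 ← R4 + 6091/1440·R3.
R4 ← R4 / (-340713/20555).
R1 ← R1 + 22538/4111·R4.
R2 ← R2 + 10623/4111·R4.
R3 ← R3 − 3810/4111·R4.
Reading off the reduced rows gives m = 0, n = -2, p = 0, q = -4.

m = 0, n = -2, p = 0, q = -4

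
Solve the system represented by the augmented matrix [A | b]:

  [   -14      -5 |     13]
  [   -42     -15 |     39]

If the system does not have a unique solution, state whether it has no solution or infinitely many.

infinitely many solutions

Row-reduce:
R1 ← R1 / (-14).
R2 ← R2 + 42·R1.
Rank is 1 with 2 unknowns, leaving x_2 free.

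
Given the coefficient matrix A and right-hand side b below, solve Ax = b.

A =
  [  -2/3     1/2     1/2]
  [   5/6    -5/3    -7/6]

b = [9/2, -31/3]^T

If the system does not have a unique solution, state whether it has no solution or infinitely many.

Row-reduce:
R1 ← R1 / (-2/3).
R2 ← R2 − 5/6·R1.
R2 ← R2 / (-25/24).
R1 ← R1 + 3/4·R2.
Rank is 2 with 3 unknowns, leaving x_3 free.

infinitely many solutions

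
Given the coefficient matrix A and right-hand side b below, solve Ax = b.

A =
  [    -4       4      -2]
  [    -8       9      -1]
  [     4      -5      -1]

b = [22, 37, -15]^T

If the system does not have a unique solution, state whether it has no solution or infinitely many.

infinitely many solutions

Row-reduce:
R1 ← R1 / (-4).
R2 ← R2 + 8·R1.
R3 ← R3 − 4·R1.
R1 ← R1 + 1·R2.
R3 ← R3 + 1·R2.
Rank is 2 with 3 unknowns, leaving x_3 free.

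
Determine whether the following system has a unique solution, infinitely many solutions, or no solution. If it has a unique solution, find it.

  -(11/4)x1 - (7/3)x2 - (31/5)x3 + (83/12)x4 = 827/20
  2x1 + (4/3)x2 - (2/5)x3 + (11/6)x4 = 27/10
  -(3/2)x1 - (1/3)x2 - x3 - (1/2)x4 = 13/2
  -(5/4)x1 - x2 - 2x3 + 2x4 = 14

Row-reduce:
R1 ← R1 / (-11/4).
R2 ← R2 − 2·R1.
R3 ← R3 + 3/2·R1.
R4 ← R4 + 5/4·R1.
R2 ← R2 / (-4/11).
R1 ← R1 − 28/33·R2.
R3 ← R3 − 31/33·R2.
R4 ← R4 − 2/33·R2.
R3 ← R3 / (-103/10).
R1 ← R1 + 46/5·R3.
R2 ← R2 − 27/2·R3.
Row 4 reduces to 0 = 2/3, a contradiction. The system is inconsistent.

no solution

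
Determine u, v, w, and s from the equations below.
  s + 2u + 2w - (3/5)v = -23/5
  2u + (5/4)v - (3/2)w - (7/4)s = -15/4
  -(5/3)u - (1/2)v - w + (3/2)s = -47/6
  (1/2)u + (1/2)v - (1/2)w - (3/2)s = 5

u = -4, v = 1, w = 5, s = -6

Row-reduce the augmented matrix:
R1 ← R1 / (2).
R2 ← R2 − 2·R1.
R3 ← R3 + 5/3·R1.
R4 ← R4 − 1/2·R1.
R2 ← R2 / (37/20).
R1 ← R1 + 3/10·R2.
R3 ← R3 + 1·R2.
R4 ← R4 − 13/20·R2.
R3 ← R3 / (-136/111).
R1 ← R1 − 16/37·R3.
R2 ← R2 + 70/37·R3.
R4 ← R4 − 17/74·R3.
R4 ← R4 / (-5/8).
R1 ← R1 − 6/17·R4.
R2 ← R2 + 95/34·R4.
R3 ← R3 + 47/68·R4.
Reading off the reduced rows gives u = -4, v = 1, w = 5, s = -6.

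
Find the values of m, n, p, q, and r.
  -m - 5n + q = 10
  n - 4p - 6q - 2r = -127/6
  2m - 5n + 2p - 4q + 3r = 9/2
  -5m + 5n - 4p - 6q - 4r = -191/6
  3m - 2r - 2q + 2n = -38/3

m = 0, n = -3/2, p = 0, q = 5/2, r = 7/3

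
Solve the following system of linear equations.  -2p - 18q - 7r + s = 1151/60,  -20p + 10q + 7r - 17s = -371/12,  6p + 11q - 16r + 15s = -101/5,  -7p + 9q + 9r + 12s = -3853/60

Row-reduce the augmented matrix:
R1 ← R1 / (-2).
R2 ← R2 + 20·R1.
R3 ← R3 − 6·R1.
R4 ← R4 + 7·R1.
R2 ← R2 / (190).
R1 ← R1 − 9·R2.
R3 ← R3 + 43·R2.
R4 ← R4 − 72·R2.
R3 ← R3 / (-3719/190).
R1 ← R1 + 14/95·R3.
R2 ← R2 − 77/190·R3.
R4 ← R4 − 821/190·R3.
R4 ← R4 / (79424/3719).
R1 ← R1 − 2564/3719·R4.
R2 ← R2 − 387/3719·R4.
R3 ← R3 + 2259/3719·R4.
Reading off the reduced rows gives p = 8/3, q = -6/5, r = -3/4, s = -7/3.

p = 8/3, q = -6/5, r = -3/4, s = -7/3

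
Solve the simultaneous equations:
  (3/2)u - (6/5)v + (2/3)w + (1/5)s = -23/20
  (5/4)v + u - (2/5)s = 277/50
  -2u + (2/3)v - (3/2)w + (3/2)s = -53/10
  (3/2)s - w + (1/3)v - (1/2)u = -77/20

u = 3/2, v = 12/5, w = 0, s = -13/5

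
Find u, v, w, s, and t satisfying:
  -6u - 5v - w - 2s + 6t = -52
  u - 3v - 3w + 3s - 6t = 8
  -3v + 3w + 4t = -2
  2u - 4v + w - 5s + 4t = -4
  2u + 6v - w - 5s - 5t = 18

u = 5, v = 1, w = 3, s = 1, t = -2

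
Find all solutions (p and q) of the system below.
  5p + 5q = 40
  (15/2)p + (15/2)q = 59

Row-reduce:
R1 ← R1 / (5).
R2 ← R2 − 15/2·R1.
Row 2 reduces to 0 = -1, a contradiction. The system is inconsistent.

no solution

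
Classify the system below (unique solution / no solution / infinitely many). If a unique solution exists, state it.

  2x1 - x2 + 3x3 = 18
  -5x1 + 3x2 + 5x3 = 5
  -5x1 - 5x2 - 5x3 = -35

x1 = 3, x2 = 0, x3 = 4

Row-reduce the augmented matrix:
R1 ← R1 / (2).
R2 ← R2 + 5·R1.
R3 ← R3 + 5·R1.
R2 ← R2 / (1/2).
R1 ← R1 + 1/2·R2.
R3 ← R3 + 15/2·R2.
R3 ← R3 / (190).
R1 ← R1 − 14·R3.
R2 ← R2 − 25·R3.
Reading off the reduced rows gives x1 = 3, x2 = 0, x3 = 4.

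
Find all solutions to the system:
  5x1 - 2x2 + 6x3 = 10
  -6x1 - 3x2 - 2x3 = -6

infinitely many solutions

Row-reduce:
R1 ← R1 / (5).
R2 ← R2 + 6·R1.
R2 ← R2 / (-27/5).
R1 ← R1 + 2/5·R2.
Rank is 2 with 3 unknowns, leaving x3 free.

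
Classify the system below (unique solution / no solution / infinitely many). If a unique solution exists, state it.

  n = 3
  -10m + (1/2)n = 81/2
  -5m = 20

no solution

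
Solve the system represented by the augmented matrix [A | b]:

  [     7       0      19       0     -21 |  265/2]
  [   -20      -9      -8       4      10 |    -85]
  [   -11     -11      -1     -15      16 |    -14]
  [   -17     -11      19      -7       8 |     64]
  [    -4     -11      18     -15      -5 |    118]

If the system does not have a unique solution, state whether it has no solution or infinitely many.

no solution

Row-reduce:
R1 ← R1 / (7).
R2 ← R2 + 20·R1.
R3 ← R3 + 11·R1.
R4 ← R4 + 17·R1.
R5 ← R5 + 4·R1.
R2 ← R2 / (-9).
R3 ← R3 + 11·R2.
R4 ← R4 + 11·R2.
R5 ← R5 + 11·R2.
R3 ← R3 / (-194/7).
R1 ← R1 − 19/7·R3.
R2 ← R2 + 36/7·R3.
R4 ← R4 − 60/7·R3.
R5 ← R5 + 194/7·R3.
R4 ← R4 / (-15749/873).
R1 ← R1 + 3401/1746·R4.
R2 ← R2 − 2834/873·R4.
R3 ← R3 − 1253/1746·R4.
Row 5 reduces to 0 = -1/2, a contradiction. The system is inconsistent.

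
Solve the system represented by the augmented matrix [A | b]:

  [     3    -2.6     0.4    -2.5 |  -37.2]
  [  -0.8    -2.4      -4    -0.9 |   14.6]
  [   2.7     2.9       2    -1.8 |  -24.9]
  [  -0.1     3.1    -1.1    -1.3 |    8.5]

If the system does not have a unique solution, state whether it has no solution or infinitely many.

Row-reduce the augmented matrix:
R1 ← R1 / (3).
R2 ← R2 + 4/5·R1.
R3 ← R3 − 27/10·R1.
R4 ← R4 + 1/10·R1.
R2 ← R2 / (-232/75).
R1 ← R1 + 13/15·R2.
R3 ← R3 − 131/25·R2.
R4 ← R4 − 226/75·R2.
R3 ← R3 / (-1437/290).
R1 ← R1 − 71/58·R3.
R2 ← R2 − 73/58·R3.
R4 ← R4 + 283/58·R3.
R4 ← R4 / (-16999/22992).
R1 ← R1 + 10793/11496·R4.
R2 ← R2 + 613/11496·R4.
R3 ← R3 − 5113/11496·R4.
Reading off the reduced rows gives x_1 = -4, x_2 = 3, x_3 = -6, x_4 = 6.

x_1 = -4, x_2 = 3, x_3 = -6, x_4 = 6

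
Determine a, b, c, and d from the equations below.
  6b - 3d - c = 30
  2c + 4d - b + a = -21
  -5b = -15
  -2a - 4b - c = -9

a = 0, b = 3, c = -3, d = -3

Row-reduce the augmented matrix:
Swap R1 and R2.
R4 ← R4 + 2·R1.
R2 ← R2 / (6).
R1 ← R1 + 1·R2.
R3 ← R3 + 5·R2.
R4 ← R4 + 6·R2.
R3 ← R3 / (-5/6).
R1 ← R1 − 11/6·R3.
R2 ← R2 + 1/6·R3.
R4 ← R4 − 2·R3.
R4 ← R4 / (-1).
R1 ← R1 + 2·R4.
R3 ← R3 − 3·R4.
Reading off the reduced rows gives a = 0, b = 3, c = -3, d = -3.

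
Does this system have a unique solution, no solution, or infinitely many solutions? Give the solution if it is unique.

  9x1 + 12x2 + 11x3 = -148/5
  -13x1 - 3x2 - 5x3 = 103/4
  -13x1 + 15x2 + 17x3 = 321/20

Row-reduce the augmented matrix:
R1 ← R1 / (9).
R2 ← R2 + 13·R1.
R3 ← R3 + 13·R1.
R2 ← R2 / (43/3).
R1 ← R1 − 4/3·R2.
R3 ← R3 − 97/3·R2.
R3 ← R3 / (358/43).
R1 ← R1 − 9/43·R3.
R2 ← R2 − 98/129·R3.
Reading off the reduced rows gives x1 = -2, x2 = -9/4, x3 = 7/5.

x1 = -2, x2 = -9/4, x3 = 7/5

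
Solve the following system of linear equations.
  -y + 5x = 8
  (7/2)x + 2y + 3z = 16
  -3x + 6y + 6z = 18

no solution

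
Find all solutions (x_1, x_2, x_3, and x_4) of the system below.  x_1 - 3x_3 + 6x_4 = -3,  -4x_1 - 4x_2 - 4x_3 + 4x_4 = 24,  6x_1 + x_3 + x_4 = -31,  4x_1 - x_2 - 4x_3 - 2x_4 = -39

Row-reduce the augmented matrix:
R2 ← R2 + 4·R1.
R3 ← R3 − 6·R1.
R4 ← R4 − 4·R1.
R2 ← R2 / (-4).
R4 ← R4 + 1·R2.
R3 ← R3 / (19).
R1 ← R1 + 3·R3.
R2 ← R2 − 4·R3.
R4 ← R4 − 12·R3.
R4 ← R4 / (-207/19).
R1 ← R1 − 9/19·R4.
R2 ← R2 − 7/19·R4.
R3 ← R3 + 35/19·R4.
Reading off the reduced rows gives x_1 = -6, x_2 = -1, x_3 = 3, x_4 = 2.

x_1 = -6, x_2 = -1, x_3 = 3, x_4 = 2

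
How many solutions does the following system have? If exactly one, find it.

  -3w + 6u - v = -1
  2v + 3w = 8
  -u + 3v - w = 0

Row-reduce the augmented matrix:
R1 ← R1 / (6).
R3 ← R3 + 1·R1.
R2 ← R2 / (2).
R1 ← R1 + 1/6·R2.
R3 ← R3 − 17/6·R2.
R3 ← R3 / (-23/4).
R1 ← R1 + 1/4·R3.
R2 ← R2 − 3/2·R3.
Reading off the reduced rows gives u = 1, v = 1, w = 2.

u = 1, v = 1, w = 2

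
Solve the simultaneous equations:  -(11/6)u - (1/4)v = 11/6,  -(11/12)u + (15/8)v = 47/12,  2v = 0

no solution

Row-reduce:
R1 ← R1 / (-11/6).
R2 ← R2 + 11/12·R1.
R2 ← R2 / (2).
R1 ← R1 − 3/22·R2.
R3 ← R3 − 2·R2.
Row 3 reduces to 0 = -3, a contradiction. The system is inconsistent.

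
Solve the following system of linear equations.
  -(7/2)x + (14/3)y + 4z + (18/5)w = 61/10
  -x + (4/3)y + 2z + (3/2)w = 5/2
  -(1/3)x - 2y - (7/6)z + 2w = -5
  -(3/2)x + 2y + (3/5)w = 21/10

Row-reduce:
R1 ← R1 / (-7/2).
R2 ← R2 + 1·R1.
R3 ← R3 + 1/3·R1.
R4 ← R4 + 3/2·R1.
Swap R2 and R3.
R2 ← R2 / (-22/9).
R1 ← R1 + 4/3·R2.
R3 ← R3 / (6/7).
R1 ← R1 + 23/77·R3.
R2 ← R2 − 195/308·R3.
R4 ← R4 + 12/7·R3.
Row 4 reduces to 0 = 1, a contradiction. The system is inconsistent.

no solution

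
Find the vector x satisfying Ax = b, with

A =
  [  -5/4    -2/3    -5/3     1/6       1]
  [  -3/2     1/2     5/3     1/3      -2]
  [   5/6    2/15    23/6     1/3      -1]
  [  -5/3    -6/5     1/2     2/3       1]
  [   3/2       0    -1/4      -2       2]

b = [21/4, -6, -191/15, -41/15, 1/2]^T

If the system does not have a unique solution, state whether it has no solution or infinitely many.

no solution

Row-reduce:
R1 ← R1 / (-5/4).
R2 ← R2 + 3/2·R1.
R3 ← R3 − 5/6·R1.
R4 ← R4 + 5/3·R1.
R5 ← R5 − 3/2·R1.
R2 ← R2 / (13/10).
R1 ← R1 − 8/15·R2.
R3 ← R3 + 14/45·R2.
R4 ← R4 + 14/45·R2.
R5 ← R5 + 4/5·R2.
R3 ← R3 / (2527/702).
R1 ← R1 + 20/117·R3.
R2 ← R2 − 110/39·R3.
R4 ← R4 − 2527/702·R3.
R5 ← R5 − 1/156·R3.
Swap R4 and R5.
R4 ← R4 / (-1143/665).
R1 ← R1 + 22/133·R4.
R2 ← R2 + 36/133·R4.
R3 ← R3 − 88/665·R4.
Row 5 reduces to 0 = -1/2, a contradiction. The system is inconsistent.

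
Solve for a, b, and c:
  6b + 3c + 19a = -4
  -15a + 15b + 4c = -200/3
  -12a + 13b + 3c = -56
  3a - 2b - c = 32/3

a = 1, b = -3, c = -5/3

Row-reduce the augmented matrix:
R1 ← R1 / (19).
R2 ← R2 + 15·R1.
R3 ← R3 + 12·R1.
R4 ← R4 − 3·R1.
R2 ← R2 / (375/19).
R1 ← R1 − 6/19·R2.
R3 ← R3 − 319/19·R2.
R4 ← R4 + 56/19·R2.
R3 ← R3 / (-196/375).
R1 ← R1 − 7/125·R3.
R2 ← R2 − 121/375·R3.
R4 ← R4 + 196/375·R3.
R4 reduces to 0 = 0, so the extra equation is consistent.
Reading off the reduced rows gives a = 1, b = -3, c = -5/3.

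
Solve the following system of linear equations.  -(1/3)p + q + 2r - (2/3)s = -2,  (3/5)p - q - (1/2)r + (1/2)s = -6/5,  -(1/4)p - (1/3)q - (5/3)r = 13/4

Row-reduce:
R1 ← R1 / (-1/3).
R2 ← R2 − 3/5·R1.
R3 ← R3 + 1/4·R1.
R2 ← R2 / (4/5).
R1 ← R1 + 3·R2.
R3 ← R3 + 13/12·R2.
R3 ← R3 / (33/32).
R1 ← R1 − 45/8·R3.
R2 ← R2 − 31/8·R3.
Rank is 3 with 4 unknowns, leaving s free.

infinitely many solutions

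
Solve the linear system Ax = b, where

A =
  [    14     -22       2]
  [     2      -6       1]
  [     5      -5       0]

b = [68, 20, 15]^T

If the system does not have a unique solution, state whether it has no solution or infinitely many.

no solution

Row-reduce:
R1 ← R1 / (14).
R2 ← R2 − 2·R1.
R3 ← R3 − 5·R1.
R2 ← R2 / (-20/7).
R1 ← R1 + 11/7·R2.
R3 ← R3 − 20/7·R2.
Row 3 reduces to 0 = 1, a contradiction. The system is inconsistent.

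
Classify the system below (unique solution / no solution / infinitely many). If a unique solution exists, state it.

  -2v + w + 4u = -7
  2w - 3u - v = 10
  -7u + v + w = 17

Row-reduce:
R1 ← R1 / (4).
R2 ← R2 + 3·R1.
R3 ← R3 + 7·R1.
R2 ← R2 / (-5/2).
R1 ← R1 + 1/2·R2.
R3 ← R3 + 5/2·R2.
Rank is 2 with 3 unknowns, leaving w free.

infinitely many solutions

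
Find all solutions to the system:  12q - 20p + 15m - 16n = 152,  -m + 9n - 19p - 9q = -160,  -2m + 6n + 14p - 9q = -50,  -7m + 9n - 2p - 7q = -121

m = 4, n = -5, p = 3, q = 6

Row-reduce the augmented matrix:
R1 ← R1 / (15).
R2 ← R2 + 1·R1.
R3 ← R3 + 2·R1.
R4 ← R4 + 7·R1.
R2 ← R2 / (119/15).
R1 ← R1 + 16/15·R2.
R3 ← R3 − 58/15·R2.
R4 ← R4 − 23/15·R2.
R3 ← R3 / (2528/119).
R1 ← R1 + 484/119·R3.
R2 ← R2 + 305/119·R3.
R4 ← R4 + 881/119·R3.
R4 ← R4 / (-2531/2528).
R1 ← R1 + 603/632·R4.
R2 ← R2 + 3651/2528·R4.
R3 ← R3 + 405/2528·R4.
Reading off the reduced rows gives m = 4, n = -5, p = 3, q = 6.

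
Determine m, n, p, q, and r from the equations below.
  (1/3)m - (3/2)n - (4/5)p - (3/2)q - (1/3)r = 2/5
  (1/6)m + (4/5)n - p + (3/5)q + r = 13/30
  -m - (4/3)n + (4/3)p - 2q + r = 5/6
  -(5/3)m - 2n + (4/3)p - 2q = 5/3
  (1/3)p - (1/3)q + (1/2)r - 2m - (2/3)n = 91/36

m = -1, n = -1, p = -1/2, q = 2/3, r = 1/2

Row-reduce the augmented matrix:
R1 ← R1 / (1/3).
R2 ← R2 − 1/6·R1.
R3 ← R3 + 1·R1.
R4 ← R4 + 5/3·R1.
R5 ← R5 + 2·R1.
R2 ← R2 / (31/20).
R1 ← R1 + 9/2·R2.
R3 ← R3 + 35/6·R2.
R4 ← R4 + 19/2·R2.
R5 ← R5 + 29/3·R2.
R3 ← R3 / (-1546/465).
R1 ← R1 + 642/155·R3.
R2 ← R2 + 12/31·R3.
R4 ← R4 + 590/93·R3.
R5 ← R5 + 3817/465·R3.
R4 ← R4 / (1146/773).
R1 ← R1 − 918/773·R4.
R2 ← R2 − 801/773·R4.
R3 ← R3 − 330/773·R4.
R5 ← R5 − 6007/2319·R4.
R5 ← R5 / (-233/30942).
R1 ← R1 + 146/191·R5.
R2 ← R2 − 865/382·R5.
R3 ← R3 + 1675/3438·R5.
R4 ← R4 + 20135/10314·R5.
Reading off the reduced rows gives m = -1, n = -1, p = -1/2, q = 2/3, r = 1/2.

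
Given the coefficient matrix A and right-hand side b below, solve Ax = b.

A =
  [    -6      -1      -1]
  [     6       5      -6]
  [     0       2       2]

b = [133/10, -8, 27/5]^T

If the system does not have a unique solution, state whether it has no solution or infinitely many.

x_1 = -8/3, x_2 = 11/5, x_3 = 1/2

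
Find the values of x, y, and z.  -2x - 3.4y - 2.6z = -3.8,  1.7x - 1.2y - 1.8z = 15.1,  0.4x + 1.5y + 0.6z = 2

x = 5, y = 2, z = -5

Row-reduce the augmented matrix:
R1 ← R1 / (-2).
R2 ← R2 − 17/10·R1.
R3 ← R3 − 2/5·R1.
R2 ← R2 / (-409/100).
R1 ← R1 − 17/10·R2.
R3 ← R3 − 41/50·R2.
R3 ← R3 / (-2961/4090).
R1 ← R1 + 150/409·R3.
R2 ← R2 − 401/409·R3.
Reading off the reduced rows gives x = 5, y = 2, z = -5.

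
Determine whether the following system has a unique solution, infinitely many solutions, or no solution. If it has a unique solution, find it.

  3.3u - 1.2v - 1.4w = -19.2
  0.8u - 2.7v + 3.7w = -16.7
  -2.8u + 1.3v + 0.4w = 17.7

u = -4, v = 5, w = 0

Row-reduce the augmented matrix:
R1 ← R1 / (33/10).
R2 ← R2 − 4/5·R1.
R3 ← R3 + 14/5·R1.
R2 ← R2 / (-53/22).
R1 ← R1 + 4/11·R2.
R3 ← R3 − 31/110·R2.
R3 ← R3 / (-2507/7950).
R1 ← R1 + 274/265·R3.
R2 ← R2 + 1333/795·R3.
Reading off the reduced rows gives u = -4, v = 5, w = 0.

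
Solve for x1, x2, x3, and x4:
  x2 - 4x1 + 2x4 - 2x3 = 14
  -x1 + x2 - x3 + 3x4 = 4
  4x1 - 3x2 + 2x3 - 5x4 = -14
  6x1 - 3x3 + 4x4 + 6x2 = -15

x1 = -3, x2 = 0, x3 = -1, x4 = 0

Row-reduce the augmented matrix:
R1 ← R1 / (-4).
R2 ← R2 + 1·R1.
R3 ← R3 − 4·R1.
R4 ← R4 − 6·R1.
R2 ← R2 / (3/4).
R1 ← R1 + 1/4·R2.
R3 ← R3 + 2·R2.
R4 ← R4 − 15/2·R2.
R3 ← R3 / (-4/3).
R1 ← R1 − 1/3·R3.
R2 ← R2 + 2/3·R3.
R4 ← R4 + 1·R3.
R4 ← R4 / (-83/4).
R1 ← R1 − 5/4·R4.
R2 ← R2 − 3/2·R4.
R3 ← R3 + 11/4·R4.
Reading off the reduced rows gives x1 = -3, x2 = 0, x3 = -1, x4 = 0.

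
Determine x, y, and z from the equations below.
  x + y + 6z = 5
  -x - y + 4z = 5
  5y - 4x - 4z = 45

x = -6, y = 5, z = 1

Row-reduce the augmented matrix:
R2 ← R2 + 1·R1.
R3 ← R3 + 4·R1.
Swap R2 and R3.
R2 ← R2 / (9).
R1 ← R1 − 1·R2.
R3 ← R3 / (10).
R1 ← R1 − 34/9·R3.
R2 ← R2 − 20/9·R3.
Reading off the reduced rows gives x = -6, y = 5, z = 1.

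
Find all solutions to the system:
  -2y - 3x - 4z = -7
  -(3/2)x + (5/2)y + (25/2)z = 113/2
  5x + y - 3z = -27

no solution

Row-reduce:
R1 ← R1 / (-3).
R2 ← R2 + 3/2·R1.
R3 ← R3 − 5·R1.
R2 ← R2 / (7/2).
R1 ← R1 − 2/3·R2.
R3 ← R3 + 7/3·R2.
Row 3 reduces to 0 = 4/3, a contradiction. The system is inconsistent.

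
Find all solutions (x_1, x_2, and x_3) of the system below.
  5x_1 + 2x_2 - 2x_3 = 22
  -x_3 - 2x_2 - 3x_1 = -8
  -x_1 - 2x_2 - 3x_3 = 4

x_1 = 4, x_2 = -1, x_3 = -2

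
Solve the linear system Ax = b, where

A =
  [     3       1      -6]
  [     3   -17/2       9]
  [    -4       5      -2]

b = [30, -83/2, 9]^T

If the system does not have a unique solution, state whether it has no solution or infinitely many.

Row-reduce:
R1 ← R1 / (3).
R2 ← R2 − 3·R1.
R3 ← R3 + 4·R1.
R2 ← R2 / (-19/2).
R1 ← R1 − 1/3·R2.
R3 ← R3 − 19/3·R2.
Row 3 reduces to 0 = 4/3, a contradiction. The system is inconsistent.

no solution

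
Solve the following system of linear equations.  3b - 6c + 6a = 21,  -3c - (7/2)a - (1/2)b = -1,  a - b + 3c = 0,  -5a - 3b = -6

no solution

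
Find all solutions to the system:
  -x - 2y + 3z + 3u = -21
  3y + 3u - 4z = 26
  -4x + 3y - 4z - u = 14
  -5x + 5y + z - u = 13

x = 3, y = 6, z = -2, u = 0

Row-reduce the augmented matrix:
R1 ← R1 / (-1).
R3 ← R3 + 4·R1.
R4 ← R4 + 5·R1.
R2 ← R2 / (3).
R1 ← R1 − 2·R2.
R3 ← R3 − 11·R2.
R4 ← R4 − 15·R2.
R3 ← R3 / (-4/3).
R1 ← R1 + 1/3·R3.
R2 ← R2 + 4/3·R3.
R4 ← R4 − 6·R3.
R4 ← R4 / (-139).
R1 ← R1 − 1·R4.
R2 ← R2 − 25·R4.
R3 ← R3 − 18·R4.
Reading off the reduced rows gives x = 3, y = 6, z = -2, u = 0.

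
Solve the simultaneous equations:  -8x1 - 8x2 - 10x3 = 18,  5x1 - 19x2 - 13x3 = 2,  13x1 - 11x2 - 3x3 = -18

Row-reduce:
R1 ← R1 / (-8).
R2 ← R2 − 5·R1.
R3 ← R3 − 13·R1.
R2 ← R2 / (-24).
R1 ← R1 − 1·R2.
R3 ← R3 + 24·R2.
Row 3 reduces to 0 = -2, a contradiction. The system is inconsistent.

no solution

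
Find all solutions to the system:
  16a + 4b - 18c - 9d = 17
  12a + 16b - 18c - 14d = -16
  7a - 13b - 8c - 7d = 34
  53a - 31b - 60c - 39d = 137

no solution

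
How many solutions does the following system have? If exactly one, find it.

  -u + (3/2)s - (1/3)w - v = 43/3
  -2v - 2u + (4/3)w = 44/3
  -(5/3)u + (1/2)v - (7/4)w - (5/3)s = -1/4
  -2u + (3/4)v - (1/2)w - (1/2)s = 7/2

u = -4, v = -4, w = -1, s = 4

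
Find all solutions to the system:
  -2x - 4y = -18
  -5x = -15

Row-reduce the augmented matrix:
R1 ← R1 / (-2).
R2 ← R2 + 5·R1.
R2 ← R2 / (10).
R1 ← R1 − 2·R2.
Reading off the reduced rows gives x = 3, y = 3.

x = 3, y = 3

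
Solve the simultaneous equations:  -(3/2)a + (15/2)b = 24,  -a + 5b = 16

infinitely many solutions

Row-reduce:
R1 ← R1 / (-3/2).
R2 ← R2 + 1·R1.
Rank is 1 with 2 unknowns, leaving b free.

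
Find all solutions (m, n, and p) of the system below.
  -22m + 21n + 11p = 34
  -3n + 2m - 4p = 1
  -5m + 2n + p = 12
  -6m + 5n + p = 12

m = -3, n = -1, p = -1

Row-reduce the augmented matrix:
R1 ← R1 / (-22).
R2 ← R2 − 2·R1.
R3 ← R3 + 5·R1.
R4 ← R4 + 6·R1.
R2 ← R2 / (-12/11).
R1 ← R1 + 21/22·R2.
R3 ← R3 + 61/22·R2.
R4 ← R4 + 8/11·R2.
R3 ← R3 / (49/8).
R1 ← R1 − 17/8·R3.
R2 ← R2 − 11/4·R3.
R4 reduces to 0 = 0, so the extra equation is consistent.
Reading off the reduced rows gives m = -3, n = -1, p = -1.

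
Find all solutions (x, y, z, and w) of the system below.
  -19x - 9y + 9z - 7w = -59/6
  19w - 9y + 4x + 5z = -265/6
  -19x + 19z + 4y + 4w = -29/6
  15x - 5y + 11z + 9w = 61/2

x = 7/3, y = 1, z = 5/2, w = -3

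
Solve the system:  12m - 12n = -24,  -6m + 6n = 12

Row-reduce:
R1 ← R1 / (12).
R2 ← R2 + 6·R1.
Rank is 1 with 2 unknowns, leaving n free.

infinitely many solutions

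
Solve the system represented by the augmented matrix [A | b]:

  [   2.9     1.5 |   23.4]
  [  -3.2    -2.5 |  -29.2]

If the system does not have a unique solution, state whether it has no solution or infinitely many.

Row-reduce the augmented matrix:
R1 ← R1 / (29/10).
R2 ← R2 + 16/5·R1.
R2 ← R2 / (-49/58).
R1 ← R1 − 15/29·R2.
Reading off the reduced rows gives x_1 = 6, x_2 = 4.

x_1 = 6, x_2 = 4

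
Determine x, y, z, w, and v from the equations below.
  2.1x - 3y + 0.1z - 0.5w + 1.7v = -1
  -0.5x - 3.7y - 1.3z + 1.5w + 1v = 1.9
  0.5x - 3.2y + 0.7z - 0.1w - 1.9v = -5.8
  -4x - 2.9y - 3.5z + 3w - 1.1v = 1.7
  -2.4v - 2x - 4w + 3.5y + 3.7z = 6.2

x = -3, y = 0, z = 2, w = 0, v = 3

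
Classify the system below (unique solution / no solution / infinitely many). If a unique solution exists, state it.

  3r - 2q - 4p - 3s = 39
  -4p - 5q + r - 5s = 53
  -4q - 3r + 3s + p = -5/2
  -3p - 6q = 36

no solution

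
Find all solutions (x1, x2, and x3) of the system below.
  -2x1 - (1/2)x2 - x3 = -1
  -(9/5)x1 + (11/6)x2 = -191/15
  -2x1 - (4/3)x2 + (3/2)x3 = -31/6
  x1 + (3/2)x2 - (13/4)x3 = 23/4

no solution

Row-reduce:
R1 ← R1 / (-2).
R2 ← R2 + 9/5·R1.
R3 ← R3 + 2·R1.
R4 ← R4 − 1·R1.
R2 ← R2 / (137/60).
R1 ← R1 − 1/4·R2.
R3 ← R3 + 5/6·R2.
R4 ← R4 − 5/4·R2.
R3 ← R3 / (775/274).
R1 ← R1 − 55/137·R3.
R2 ← R2 − 54/137·R3.
R4 ← R4 + 2325/548·R3.
Row 4 reduces to 0 = -1, a contradiction. The system is inconsistent.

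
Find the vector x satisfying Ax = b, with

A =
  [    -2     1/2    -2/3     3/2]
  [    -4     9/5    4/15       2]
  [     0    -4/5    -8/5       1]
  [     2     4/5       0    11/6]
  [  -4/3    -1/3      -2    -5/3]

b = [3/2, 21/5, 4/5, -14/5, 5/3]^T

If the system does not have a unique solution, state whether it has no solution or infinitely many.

Row-reduce:
R1 ← R1 / (-2).
R2 ← R2 + 4·R1.
R4 ← R4 − 2·R1.
R5 ← R5 + 4/3·R1.
R2 ← R2 / (4/5).
R1 ← R1 + 1/4·R2.
R3 ← R3 + 4/5·R2.
R4 ← R4 − 13/10·R2.
R5 ← R5 + 2/3·R2.
Swap R3 and R4.
R3 ← R3 / (-49/15).
R1 ← R1 − 5/6·R3.
R2 ← R2 − 2·R3.
R5 ← R5 + 2/9·R3.
Swap R4 and R5.
R4 ← R4 / (-967/252).
R1 ← R1 − 17/84·R4.
R2 ← R2 − 25/14·R4.
R3 ← R3 + 85/56·R4.
Row 5 reduces to 0 = 2, a contradiction. The system is inconsistent.

no solution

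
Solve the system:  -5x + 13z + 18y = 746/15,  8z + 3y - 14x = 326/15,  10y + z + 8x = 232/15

Row-reduce the augmented matrix:
R1 ← R1 / (-5).
R2 ← R2 + 14·R1.
R3 ← R3 − 8·R1.
R2 ← R2 / (-237/5).
R1 ← R1 + 18/5·R2.
R3 ← R3 − 194/5·R2.
R3 ← R3 / (-343/237).
R1 ← R1 + 35/79·R3.
R2 ← R2 − 142/237·R3.
Reading off the reduced rows gives x = -2/3, y = 2, z = 4/5.

x = -2/3, y = 2, z = 4/5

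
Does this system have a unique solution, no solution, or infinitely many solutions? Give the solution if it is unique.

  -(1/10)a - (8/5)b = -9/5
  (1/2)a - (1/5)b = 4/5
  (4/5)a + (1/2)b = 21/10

a = 2, b = 1

Row-reduce the augmented matrix:
R1 ← R1 / (-1/10).
R2 ← R2 − 1/2·R1.
R3 ← R3 − 4/5·R1.
R2 ← R2 / (-41/5).
R1 ← R1 − 16·R2.
R3 ← R3 + 123/10·R2.
R3 reduces to 0 = 0, so the extra equation is consistent.
Reading off the reduced rows gives a = 2, b = 1.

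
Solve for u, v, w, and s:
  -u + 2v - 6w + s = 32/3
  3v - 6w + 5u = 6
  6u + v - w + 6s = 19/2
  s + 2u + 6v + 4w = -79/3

Row-reduce the augmented matrix:
R1 ← R1 / (-1).
R2 ← R2 − 5·R1.
R3 ← R3 − 6·R1.
R4 ← R4 − 2·R1.
R2 ← R2 / (13).
R1 ← R1 + 2·R2.
R3 ← R3 − 13·R2.
R4 ← R4 − 10·R2.
R3 ← R3 / (-1).
R1 ← R1 − 6/13·R3.
R2 ← R2 + 36/13·R3.
R4 ← R4 − 256/13·R3.
R4 ← R4 / (137).
R1 ← R1 − 3·R4.
R2 ← R2 + 19·R4.
R3 ← R3 + 7·R4.
Reading off the reduced rows gives u = 0, v = -3, w = -5/2, s = 5/3.

u = 0, v = -3, w = -5/2, s = 5/3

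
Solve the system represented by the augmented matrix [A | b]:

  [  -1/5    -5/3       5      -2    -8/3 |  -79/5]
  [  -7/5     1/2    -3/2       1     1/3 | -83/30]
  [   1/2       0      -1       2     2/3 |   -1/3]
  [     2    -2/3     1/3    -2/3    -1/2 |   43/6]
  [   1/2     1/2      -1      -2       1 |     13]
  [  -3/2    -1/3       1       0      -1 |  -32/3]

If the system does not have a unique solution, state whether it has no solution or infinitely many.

x_1 = 4, x_2 = 2, x_3 = -3, x_4 = -3, x_5 = 1

Row-reduce the augmented matrix:
R1 ← R1 / (-1/5).
R2 ← R2 + 7/5·R1.
R3 ← R3 − 1/2·R1.
R4 ← R4 − 2·R1.
R5 ← R5 − 1/2·R1.
R6 ← R6 + 3/2·R1.
R2 ← R2 / (73/6).
R1 ← R1 − 25/3·R2.
R3 ← R3 + 25/6·R2.
R4 ← R4 + 52/3·R2.
R5 ← R5 + 11/3·R2.
R6 ← R6 − 73/6·R2.
R3 ← R3 / (-1).
R2 ← R2 + 3·R3.
R4 ← R4 + 5/3·R3.
R5 ← R5 − 1/2·R3.
R4 ← R4 / (-626/219).
R1 ← R1 + 20/73·R4.
R2 ← R2 + 378/73·R4.
R3 ← R3 + 156/73·R4.
R5 ← R5 + 103/73·R4.
R5 ← R5 / (2923/3756).
R1 ← R1 − 385/939·R5.
R2 ← R2 − 1095/626·R5.
R3 ← R3 − 62/313·R5.
R4 ← R4 − 413/1252·R5.
R6 reduces to 0 = 0, so the extra equation is consistent.
Reading off the reduced rows gives x_1 = 4, x_2 = 2, x_3 = -3, x_4 = -3, x_5 = 1.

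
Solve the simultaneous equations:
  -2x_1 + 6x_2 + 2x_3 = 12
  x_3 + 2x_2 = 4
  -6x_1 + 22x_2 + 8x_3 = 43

no solution

Row-reduce:
R1 ← R1 / (-2).
R3 ← R3 + 6·R1.
R2 ← R2 / (2).
R1 ← R1 + 3·R2.
R3 ← R3 − 4·R2.
Row 3 reduces to 0 = -1, a contradiction. The system is inconsistent.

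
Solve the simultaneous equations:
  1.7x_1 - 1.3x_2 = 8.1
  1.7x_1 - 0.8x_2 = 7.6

Row-reduce the augmented matrix:
R1 ← R1 / (17/10).
R2 ← R2 − 17/10·R1.
R2 ← R2 / (1/2).
R1 ← R1 + 13/17·R2.
Reading off the reduced rows gives x_1 = 4, x_2 = -1.

x_1 = 4, x_2 = -1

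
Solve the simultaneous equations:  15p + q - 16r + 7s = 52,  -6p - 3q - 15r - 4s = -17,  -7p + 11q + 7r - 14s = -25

Row-reduce:
R1 ← R1 / (15).
R2 ← R2 + 6·R1.
R3 ← R3 + 7·R1.
R2 ← R2 / (-13/5).
R1 ← R1 − 1/15·R2.
R3 ← R3 − 172/15·R2.
R3 ← R3 / (-1233/13).
R1 ← R1 + 21/13·R3.
R2 ← R2 − 107/13·R3.
Rank is 3 with 4 unknowns, leaving s free.

infinitely many solutions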